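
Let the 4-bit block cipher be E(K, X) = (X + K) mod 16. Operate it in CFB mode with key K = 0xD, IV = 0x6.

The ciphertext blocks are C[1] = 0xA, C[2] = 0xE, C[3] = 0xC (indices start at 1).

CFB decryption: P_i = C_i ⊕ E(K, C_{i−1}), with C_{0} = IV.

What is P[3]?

P[3] = 0x7

P[3]: E(K, 0xE) = 0xB; 0xC ⊕ 0xB = 0x7.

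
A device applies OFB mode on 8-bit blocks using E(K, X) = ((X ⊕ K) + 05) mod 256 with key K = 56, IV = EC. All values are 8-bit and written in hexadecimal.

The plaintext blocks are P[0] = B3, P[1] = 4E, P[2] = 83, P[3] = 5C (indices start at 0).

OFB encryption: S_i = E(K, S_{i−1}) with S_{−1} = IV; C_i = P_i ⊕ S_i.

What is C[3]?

C[3] = AC

C[0]: S = E(K, EC) = BF; B3 ⊕ BF = 0C.
C[1]: S = E(K, BF) = EE; 4E ⊕ EE = A0.
C[2]: S = E(K, EE) = BD; 83 ⊕ BD = 3E.
C[3]: S = E(K, BD) = F0; 5C ⊕ F0 = AC.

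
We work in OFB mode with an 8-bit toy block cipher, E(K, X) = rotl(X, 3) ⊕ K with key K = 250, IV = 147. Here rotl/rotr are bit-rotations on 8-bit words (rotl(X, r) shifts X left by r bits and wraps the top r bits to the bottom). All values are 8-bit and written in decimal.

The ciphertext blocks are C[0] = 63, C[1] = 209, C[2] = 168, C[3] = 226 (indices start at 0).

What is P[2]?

P[2] = 28

OFB decryption: S_i = E(K, S_{i−1}) with S_{−1} = IV; P_i = C_i ⊕ S_i.
P[0]: S = E(K, 147) = 102; 63 ⊕ 102 = 89.
P[1]: S = E(K, 102) = 201; 209 ⊕ 201 = 24.
P[2]: S = E(K, 201) = 180; 168 ⊕ 180 = 28.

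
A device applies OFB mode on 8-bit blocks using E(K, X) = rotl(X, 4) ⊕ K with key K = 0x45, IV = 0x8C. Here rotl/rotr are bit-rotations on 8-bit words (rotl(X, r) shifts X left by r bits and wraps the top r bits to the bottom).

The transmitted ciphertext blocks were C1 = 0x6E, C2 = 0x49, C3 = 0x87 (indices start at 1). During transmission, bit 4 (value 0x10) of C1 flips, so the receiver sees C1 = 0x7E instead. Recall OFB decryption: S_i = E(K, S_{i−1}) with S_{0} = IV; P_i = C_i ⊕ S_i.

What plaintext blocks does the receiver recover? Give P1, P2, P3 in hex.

Only C1 changed, to 0x7E. In OFB, a change in C_i flips the same bit in P_i only; the keystream is unaffected. Decrypting the received ciphertext:
P1: S = E(K, 0x8C) = 0x8D; 0x7E ⊕ 0x8D = 0xF3.
P2: S = E(K, 0x8D) = 0x9D; 0x49 ⊕ 0x9D = 0xD4.
P3: S = E(K, 0x9D) = 0x9C; 0x87 ⊕ 0x9C = 0x1B.
Blocks that differ from the original plaintext: P1.

P1 = 0xF3, P2 = 0xD4, P3 = 0x1B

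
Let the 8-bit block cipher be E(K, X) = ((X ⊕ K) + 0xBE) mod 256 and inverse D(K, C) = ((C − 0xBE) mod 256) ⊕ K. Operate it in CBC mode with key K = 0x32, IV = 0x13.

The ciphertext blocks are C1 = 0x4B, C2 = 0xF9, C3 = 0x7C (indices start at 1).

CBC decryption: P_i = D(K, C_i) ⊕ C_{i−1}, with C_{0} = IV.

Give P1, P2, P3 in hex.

P1 = 0xAC, P2 = 0x42, P3 = 0x75

P1: D(K, 0x4B) = 0xBF; 0xBF ⊕ 0x13 = 0xAC.
P2: D(K, 0xF9) = 0x09; 0x09 ⊕ 0x4B = 0x42.
P3: D(K, 0x7C) = 0x8C; 0x8C ⊕ 0xF9 = 0x75.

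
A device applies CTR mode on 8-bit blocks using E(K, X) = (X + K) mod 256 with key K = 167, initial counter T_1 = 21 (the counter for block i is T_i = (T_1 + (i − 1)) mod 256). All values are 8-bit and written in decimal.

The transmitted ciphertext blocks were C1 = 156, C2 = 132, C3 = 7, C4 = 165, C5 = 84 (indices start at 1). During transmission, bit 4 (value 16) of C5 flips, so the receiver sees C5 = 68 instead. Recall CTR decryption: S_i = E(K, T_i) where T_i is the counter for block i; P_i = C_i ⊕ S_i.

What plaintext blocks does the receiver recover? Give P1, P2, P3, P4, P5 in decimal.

P1 = 32, P2 = 57, P3 = 185, P4 = 26, P5 = 132

Only C5 changed, to 68. In CTR, a change in C_i flips the same bit in P_i only; the keystream is unaffected. Decrypting the received ciphertext:
P1: T = 21, S = E(K, T) = 188; 156 ⊕ 188 = 32.
P2: T = 22, S = E(K, T) = 189; 132 ⊕ 189 = 57.
P3: T = 23, S = E(K, T) = 190; 7 ⊕ 190 = 185.
P4: T = 24, S = E(K, T) = 191; 165 ⊕ 191 = 26.
P5: T = 25, S = E(K, T) = 192; 68 ⊕ 192 = 132.
Blocks that differ from the original plaintext: P5.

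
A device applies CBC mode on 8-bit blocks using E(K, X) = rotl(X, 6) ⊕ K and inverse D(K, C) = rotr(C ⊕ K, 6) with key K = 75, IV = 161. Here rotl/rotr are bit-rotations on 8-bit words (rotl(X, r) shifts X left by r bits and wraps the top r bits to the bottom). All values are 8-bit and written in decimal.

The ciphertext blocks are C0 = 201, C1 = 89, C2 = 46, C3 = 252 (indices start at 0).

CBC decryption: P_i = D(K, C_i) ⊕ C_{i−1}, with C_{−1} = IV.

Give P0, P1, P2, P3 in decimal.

P0 = 171, P1 = 129, P2 = 204, P3 = 240

P0: D(K, 201) = 10; 10 ⊕ 161 = 171.
P1: D(K, 89) = 72; 72 ⊕ 201 = 129.
P2: D(K, 46) = 149; 149 ⊕ 89 = 204.
P3: D(K, 252) = 222; 222 ⊕ 46 = 240.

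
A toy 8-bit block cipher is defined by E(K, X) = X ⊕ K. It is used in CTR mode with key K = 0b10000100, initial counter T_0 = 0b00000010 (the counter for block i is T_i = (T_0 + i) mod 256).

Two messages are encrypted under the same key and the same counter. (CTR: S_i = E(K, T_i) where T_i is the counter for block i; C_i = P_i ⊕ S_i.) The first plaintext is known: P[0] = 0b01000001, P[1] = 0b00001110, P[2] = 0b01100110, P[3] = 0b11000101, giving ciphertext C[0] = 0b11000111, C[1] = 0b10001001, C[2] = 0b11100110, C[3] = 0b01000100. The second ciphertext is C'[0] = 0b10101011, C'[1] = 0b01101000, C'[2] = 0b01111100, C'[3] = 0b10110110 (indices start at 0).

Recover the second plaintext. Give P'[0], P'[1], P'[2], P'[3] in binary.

In CTR with a reused counter, both messages share the same keystream S_i, so C_i ⊕ C'_i = P_i ⊕ P'_i and thus P'_i = P_i ⊕ C_i ⊕ C'_i.
P'[0]: 0b01000001 ⊕ 0b11000111 ⊕ 0b10101011 = 0b00101101.
P'[1]: 0b00001110 ⊕ 0b10001001 ⊕ 0b01101000 = 0b11101111.
P'[2]: 0b01100110 ⊕ 0b11100110 ⊕ 0b01111100 = 0b11111100.
P'[3]: 0b11000101 ⊕ 0b01000100 ⊕ 0b10110110 = 0b00110111.

P'[0] = 0b00101101, P'[1] = 0b11101111, P'[2] = 0b11111100, P'[3] = 0b00110111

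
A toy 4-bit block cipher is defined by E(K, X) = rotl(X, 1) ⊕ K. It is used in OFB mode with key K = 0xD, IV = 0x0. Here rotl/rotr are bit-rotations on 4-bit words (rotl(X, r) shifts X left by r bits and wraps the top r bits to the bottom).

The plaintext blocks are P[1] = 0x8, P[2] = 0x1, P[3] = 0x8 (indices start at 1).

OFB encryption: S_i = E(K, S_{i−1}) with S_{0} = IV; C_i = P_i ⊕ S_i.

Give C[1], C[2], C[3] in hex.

C[1] = 0x5, C[2] = 0x7, C[3] = 0x9

C[1]: S = E(K, 0x0) = 0xD; 0x8 ⊕ 0xD = 0x5.
C[2]: S = E(K, 0xD) = 0x6; 0x1 ⊕ 0x6 = 0x7.
C[3]: S = E(K, 0x6) = 0x1; 0x8 ⊕ 0x1 = 0x9.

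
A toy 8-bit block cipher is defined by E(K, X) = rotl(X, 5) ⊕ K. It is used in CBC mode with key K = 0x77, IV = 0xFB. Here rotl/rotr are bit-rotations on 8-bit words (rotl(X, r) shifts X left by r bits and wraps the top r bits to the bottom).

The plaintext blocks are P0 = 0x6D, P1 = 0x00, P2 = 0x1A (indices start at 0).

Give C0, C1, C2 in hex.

CBC encryption: C_i = E(K, P_i ⊕ C_{i−1}), with C_{−1} = IV.
C0: P0 ⊕ 0xFB = 0x96; E(K, 0x96) = 0xA5.
C1: P1 ⊕ 0xA5 = 0xA5; E(K, 0xA5) = 0xC3.
C2: P2 ⊕ 0xC3 = 0xD9; E(K, 0xD9) = 0x4C.

C0 = 0xA5, C1 = 0xC3, C2 = 0x4C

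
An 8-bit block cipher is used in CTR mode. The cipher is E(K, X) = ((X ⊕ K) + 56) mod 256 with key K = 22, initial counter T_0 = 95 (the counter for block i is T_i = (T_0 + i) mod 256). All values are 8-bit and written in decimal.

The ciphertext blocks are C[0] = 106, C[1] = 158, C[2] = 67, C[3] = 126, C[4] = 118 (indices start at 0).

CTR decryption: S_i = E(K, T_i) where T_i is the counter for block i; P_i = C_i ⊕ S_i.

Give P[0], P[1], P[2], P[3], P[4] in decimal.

P[0]: T = 95, S = E(K, T) = 129; 106 ⊕ 129 = 235.
P[1]: T = 96, S = E(K, T) = 174; 158 ⊕ 174 = 48.
P[2]: T = 97, S = E(K, T) = 175; 67 ⊕ 175 = 236.
P[3]: T = 98, S = E(K, T) = 172; 126 ⊕ 172 = 210.
P[4]: T = 99, S = E(K, T) = 173; 118 ⊕ 173 = 219.

P[0] = 235, P[1] = 48, P[2] = 236, P[3] = 210, P[4] = 219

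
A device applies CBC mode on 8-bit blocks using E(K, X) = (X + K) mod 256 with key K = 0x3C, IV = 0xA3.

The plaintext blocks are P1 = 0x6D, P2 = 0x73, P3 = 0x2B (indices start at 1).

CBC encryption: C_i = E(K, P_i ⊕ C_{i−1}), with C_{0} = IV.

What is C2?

C2 = 0xB5

C1: P1 ⊕ 0xA3 = 0xCE; E(K, 0xCE) = 0x0A.
C2: P2 ⊕ 0x0A = 0x79; E(K, 0x79) = 0xB5.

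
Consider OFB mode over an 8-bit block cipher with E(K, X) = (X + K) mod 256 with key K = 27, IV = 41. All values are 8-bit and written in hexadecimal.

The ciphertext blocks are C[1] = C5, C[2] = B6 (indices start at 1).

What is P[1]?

OFB decryption: S_i = E(K, S_{i−1}) with S_{0} = IV; P_i = C_i ⊕ S_i.
P[1]: S = E(K, 41) = 68; C5 ⊕ 68 = AD.

P[1] = AD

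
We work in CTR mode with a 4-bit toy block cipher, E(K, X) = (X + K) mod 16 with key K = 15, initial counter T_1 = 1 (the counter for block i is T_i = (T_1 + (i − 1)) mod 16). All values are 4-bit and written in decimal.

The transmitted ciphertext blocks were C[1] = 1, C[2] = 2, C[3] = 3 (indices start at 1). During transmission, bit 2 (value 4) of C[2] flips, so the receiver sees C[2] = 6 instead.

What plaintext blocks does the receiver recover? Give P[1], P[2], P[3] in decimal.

CTR decryption: S_i = E(K, T_i) where T_i is the counter for block i; P_i = C_i ⊕ S_i.
Only C[2] changed, to 6. In CTR, a change in C_i flips the same bit in P_i only; the keystream is unaffected. Decrypting the received ciphertext:
P[1]: T = 1, S = E(K, T) = 0; 1 ⊕ 0 = 1.
P[2]: T = 2, S = E(K, T) = 1; 6 ⊕ 1 = 7.
P[3]: T = 3, S = E(K, T) = 2; 3 ⊕ 2 = 1.
Blocks that differ from the original plaintext: P[2].

P[1] = 1, P[2] = 7, P[3] = 1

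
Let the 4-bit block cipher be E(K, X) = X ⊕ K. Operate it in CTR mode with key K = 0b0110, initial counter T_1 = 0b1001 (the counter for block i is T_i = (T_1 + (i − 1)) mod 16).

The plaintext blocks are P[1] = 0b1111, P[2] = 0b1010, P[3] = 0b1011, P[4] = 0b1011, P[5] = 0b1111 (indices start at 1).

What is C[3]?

C[3] = 0b0110

CTR encryption: S_i = E(K, T_i) where T_i is the counter for block i; C_i = P_i ⊕ S_i.
C[1]: T = 0b1001, S = E(K, T) = 0b1111; 0b1111 ⊕ 0b1111 = 0b0000.
C[2]: T = 0b1010, S = E(K, T) = 0b1100; 0b1010 ⊕ 0b1100 = 0b0110.
C[3]: T = 0b1011, S = E(K, T) = 0b1101; 0b1011 ⊕ 0b1101 = 0b0110.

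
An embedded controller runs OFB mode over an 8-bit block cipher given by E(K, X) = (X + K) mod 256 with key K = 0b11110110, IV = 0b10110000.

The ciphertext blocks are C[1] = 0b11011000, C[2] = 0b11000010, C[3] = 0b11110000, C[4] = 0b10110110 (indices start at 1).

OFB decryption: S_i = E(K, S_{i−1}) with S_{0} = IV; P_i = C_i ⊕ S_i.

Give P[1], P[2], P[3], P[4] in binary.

P[1] = 0b01111110, P[2] = 0b01011110, P[3] = 0b01100010, P[4] = 0b00111110

P[1]: S = E(K, 0b10110000) = 0b10100110; 0b11011000 ⊕ 0b10100110 = 0b01111110.
P[2]: S = E(K, 0b10100110) = 0b10011100; 0b11000010 ⊕ 0b10011100 = 0b01011110.
P[3]: S = E(K, 0b10011100) = 0b10010010; 0b11110000 ⊕ 0b10010010 = 0b01100010.
P[4]: S = E(K, 0b10010010) = 0b10001000; 0b10110110 ⊕ 0b10001000 = 0b00111110.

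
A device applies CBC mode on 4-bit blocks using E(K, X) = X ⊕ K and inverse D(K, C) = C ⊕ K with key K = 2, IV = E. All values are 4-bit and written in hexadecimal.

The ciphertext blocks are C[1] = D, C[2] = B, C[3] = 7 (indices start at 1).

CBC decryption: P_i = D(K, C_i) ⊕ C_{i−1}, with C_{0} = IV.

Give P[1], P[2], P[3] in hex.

P[1]: D(K, D) = F; F ⊕ E = 1.
P[2]: D(K, B) = 9; 9 ⊕ D = 4.
P[3]: D(K, 7) = 5; 5 ⊕ B = E.

P[1] = 1, P[2] = 4, P[3] = E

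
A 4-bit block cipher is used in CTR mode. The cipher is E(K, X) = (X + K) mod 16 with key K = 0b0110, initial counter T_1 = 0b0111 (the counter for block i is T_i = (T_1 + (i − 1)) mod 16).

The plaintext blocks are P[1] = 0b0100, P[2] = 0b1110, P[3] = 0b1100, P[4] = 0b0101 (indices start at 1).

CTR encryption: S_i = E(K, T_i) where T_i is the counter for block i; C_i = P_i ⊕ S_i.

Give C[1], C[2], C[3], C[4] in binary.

C[1] = 0b1001, C[2] = 0b0000, C[3] = 0b0011, C[4] = 0b0101

C[1]: T = 0b0111, S = E(K, T) = 0b1101; 0b0100 ⊕ 0b1101 = 0b1001.
C[2]: T = 0b1000, S = E(K, T) = 0b1110; 0b1110 ⊕ 0b1110 = 0b0000.
C[3]: T = 0b1001, S = E(K, T) = 0b1111; 0b1100 ⊕ 0b1111 = 0b0011.
C[4]: T = 0b1010, S = E(K, T) = 0b0000; 0b0101 ⊕ 0b0000 = 0b0101.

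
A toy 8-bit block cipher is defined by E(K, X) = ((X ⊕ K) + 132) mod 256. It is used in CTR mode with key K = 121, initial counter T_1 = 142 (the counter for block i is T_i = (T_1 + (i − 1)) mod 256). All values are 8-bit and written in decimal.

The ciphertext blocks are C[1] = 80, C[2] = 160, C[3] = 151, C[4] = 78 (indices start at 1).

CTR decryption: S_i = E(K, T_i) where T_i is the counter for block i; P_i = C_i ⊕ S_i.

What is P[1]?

P[1]: T = 142, S = E(K, T) = 123; 80 ⊕ 123 = 43.

P[1] = 43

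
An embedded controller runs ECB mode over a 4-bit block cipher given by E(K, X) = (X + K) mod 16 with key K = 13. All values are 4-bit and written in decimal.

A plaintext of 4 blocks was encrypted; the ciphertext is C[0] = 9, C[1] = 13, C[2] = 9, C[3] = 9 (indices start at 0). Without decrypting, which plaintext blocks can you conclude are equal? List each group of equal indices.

P[0] = P[2] = P[3]

ECB encrypts each block independently with the same key, so equal ciphertext blocks imply equal plaintext blocks.
C[0] = C[2] = C[3] = 9, so P[0] = P[2] = P[3].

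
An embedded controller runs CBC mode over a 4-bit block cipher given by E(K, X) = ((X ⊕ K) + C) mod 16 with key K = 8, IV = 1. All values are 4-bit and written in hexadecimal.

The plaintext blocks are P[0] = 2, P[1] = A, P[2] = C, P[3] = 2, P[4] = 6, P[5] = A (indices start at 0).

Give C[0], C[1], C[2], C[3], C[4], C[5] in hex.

CBC encryption: C_i = E(K, P_i ⊕ C_{i−1}), with C_{−1} = IV.
C[0]: P[0] ⊕ 1 = 3; E(K, 3) = 7.
C[1]: P[1] ⊕ 7 = D; E(K, D) = 1.
C[2]: P[2] ⊕ 1 = D; E(K, D) = 1.
C[3]: P[3] ⊕ 1 = 3; E(K, 3) = 7.
C[4]: P[4] ⊕ 7 = 1; E(K, 1) = 5.
C[5]: P[5] ⊕ 5 = F; E(K, F) = 3.

C[0] = 7, C[1] = 1, C[2] = 1, C[3] = 7, C[4] = 5, C[5] = 3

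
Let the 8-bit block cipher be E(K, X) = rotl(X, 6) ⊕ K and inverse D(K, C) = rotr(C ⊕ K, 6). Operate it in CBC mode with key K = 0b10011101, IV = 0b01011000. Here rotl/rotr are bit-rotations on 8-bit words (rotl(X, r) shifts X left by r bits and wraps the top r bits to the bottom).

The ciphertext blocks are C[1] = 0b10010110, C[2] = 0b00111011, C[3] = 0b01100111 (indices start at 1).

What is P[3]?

P[3] = 0b11010000

CBC decryption: P_i = D(K, C_i) ⊕ C_{i−1}, with C_{0} = IV.
P[3]: D(K, 0b01100111) = 0b11101011; 0b11101011 ⊕ 0b00111011 = 0b11010000.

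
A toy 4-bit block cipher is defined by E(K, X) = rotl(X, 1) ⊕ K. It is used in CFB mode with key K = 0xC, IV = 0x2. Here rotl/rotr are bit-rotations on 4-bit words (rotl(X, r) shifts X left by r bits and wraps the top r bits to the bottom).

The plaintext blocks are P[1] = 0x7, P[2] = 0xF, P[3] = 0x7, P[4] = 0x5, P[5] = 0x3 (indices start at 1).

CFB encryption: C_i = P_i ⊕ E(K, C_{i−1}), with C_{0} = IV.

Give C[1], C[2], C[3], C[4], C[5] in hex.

C[1]: E(K, 0x2) = 0x8; 0x7 ⊕ 0x8 = 0xF.
C[2]: E(K, 0xF) = 0x3; 0xF ⊕ 0x3 = 0xC.
C[3]: E(K, 0xC) = 0x5; 0x7 ⊕ 0x5 = 0x2.
C[4]: E(K, 0x2) = 0x8; 0x5 ⊕ 0x8 = 0xD.
C[5]: E(K, 0xD) = 0x7; 0x3 ⊕ 0x7 = 0x4.

C[1] = 0xF, C[2] = 0xC, C[3] = 0x2, C[4] = 0xD, C[5] = 0x4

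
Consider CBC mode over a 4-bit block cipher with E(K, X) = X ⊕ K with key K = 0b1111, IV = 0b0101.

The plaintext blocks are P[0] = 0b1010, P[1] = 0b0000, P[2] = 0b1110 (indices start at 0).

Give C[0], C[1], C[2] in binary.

C[0] = 0b0000, C[1] = 0b1111, C[2] = 0b1110

CBC encryption: C_i = E(K, P_i ⊕ C_{i−1}), with C_{−1} = IV.
C[0]: P[0] ⊕ 0b0101 = 0b1111; E(K, 0b1111) = 0b0000.
C[1]: P[1] ⊕ 0b0000 = 0b0000; E(K, 0b0000) = 0b1111.
C[2]: P[2] ⊕ 0b1111 = 0b0001; E(K, 0b0001) = 0b1110.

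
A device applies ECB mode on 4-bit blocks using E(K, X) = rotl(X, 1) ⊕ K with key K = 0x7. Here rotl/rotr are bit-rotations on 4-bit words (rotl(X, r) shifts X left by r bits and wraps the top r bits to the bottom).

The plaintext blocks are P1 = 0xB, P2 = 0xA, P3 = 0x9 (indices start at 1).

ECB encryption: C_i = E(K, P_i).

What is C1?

C1 = 0x0

C1: E(K, 0xB) = 0x0.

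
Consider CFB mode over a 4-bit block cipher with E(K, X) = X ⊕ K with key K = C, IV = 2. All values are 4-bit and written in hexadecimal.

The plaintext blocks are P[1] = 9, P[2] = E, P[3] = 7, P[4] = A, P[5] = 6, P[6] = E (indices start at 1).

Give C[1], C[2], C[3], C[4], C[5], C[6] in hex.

CFB encryption: C_i = P_i ⊕ E(K, C_{i−1}), with C_{0} = IV.
C[1]: E(K, 2) = E; 9 ⊕ E = 7.
C[2]: E(K, 7) = B; E ⊕ B = 5.
C[3]: E(K, 5) = 9; 7 ⊕ 9 = E.
C[4]: E(K, E) = 2; A ⊕ 2 = 8.
C[5]: E(K, 8) = 4; 6 ⊕ 4 = 2.
C[6]: E(K, 2) = E; E ⊕ E = 0.

C[1] = 7, C[2] = 5, C[3] = E, C[4] = 8, C[5] = 2, C[6] = 0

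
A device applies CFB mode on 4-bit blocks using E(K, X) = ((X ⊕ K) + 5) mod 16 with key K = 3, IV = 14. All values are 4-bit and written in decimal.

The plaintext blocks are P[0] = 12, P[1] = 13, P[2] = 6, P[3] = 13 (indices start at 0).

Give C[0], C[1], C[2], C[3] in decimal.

CFB encryption: C_i = P_i ⊕ E(K, C_{i−1}), with C_{−1} = IV.
C[0]: E(K, 14) = 2; 12 ⊕ 2 = 14.
C[1]: E(K, 14) = 2; 13 ⊕ 2 = 15.
C[2]: E(K, 15) = 1; 6 ⊕ 1 = 7.
C[3]: E(K, 7) = 9; 13 ⊕ 9 = 4.

C[0] = 14, C[1] = 15, C[2] = 7, C[3] = 4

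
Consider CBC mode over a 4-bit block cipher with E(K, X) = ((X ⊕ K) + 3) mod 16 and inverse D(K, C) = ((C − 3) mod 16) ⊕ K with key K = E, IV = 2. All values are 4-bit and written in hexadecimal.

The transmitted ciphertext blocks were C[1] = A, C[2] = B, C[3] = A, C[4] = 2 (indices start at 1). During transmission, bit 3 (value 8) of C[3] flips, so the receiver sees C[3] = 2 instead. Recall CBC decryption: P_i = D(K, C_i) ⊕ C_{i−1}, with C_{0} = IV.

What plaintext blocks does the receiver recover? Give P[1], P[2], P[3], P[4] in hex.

Only C[3] changed, to 2. In CBC, a change in C_i garbles P_i and flips the same bit in P_{i+1}. Decrypting the received ciphertext:
P[1]: D(K, A) = 9; 9 ⊕ 2 = B.
P[2]: D(K, B) = 6; 6 ⊕ A = C.
P[3]: D(K, 2) = 1; 1 ⊕ B = A.
P[4]: D(K, 2) = 1; 1 ⊕ 2 = 3.
Blocks that differ from the original plaintext: P[3], P[4].

P[1] = B, P[2] = C, P[3] = A, P[4] = 3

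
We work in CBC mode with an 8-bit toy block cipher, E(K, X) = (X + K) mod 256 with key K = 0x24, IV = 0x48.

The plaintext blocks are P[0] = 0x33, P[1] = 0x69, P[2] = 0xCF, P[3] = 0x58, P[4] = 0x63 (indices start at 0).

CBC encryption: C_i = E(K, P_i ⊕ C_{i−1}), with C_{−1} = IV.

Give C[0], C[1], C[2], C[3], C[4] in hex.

C[0] = 0x9F, C[1] = 0x1A, C[2] = 0xF9, C[3] = 0xC5, C[4] = 0xCA

C[0]: P[0] ⊕ 0x48 = 0x7B; E(K, 0x7B) = 0x9F.
C[1]: P[1] ⊕ 0x9F = 0xF6; E(K, 0xF6) = 0x1A.
C[2]: P[2] ⊕ 0x1A = 0xD5; E(K, 0xD5) = 0xF9.
C[3]: P[3] ⊕ 0xF9 = 0xA1; E(K, 0xA1) = 0xC5.
C[4]: P[4] ⊕ 0xC5 = 0xA6; E(K, 0xA6) = 0xCA.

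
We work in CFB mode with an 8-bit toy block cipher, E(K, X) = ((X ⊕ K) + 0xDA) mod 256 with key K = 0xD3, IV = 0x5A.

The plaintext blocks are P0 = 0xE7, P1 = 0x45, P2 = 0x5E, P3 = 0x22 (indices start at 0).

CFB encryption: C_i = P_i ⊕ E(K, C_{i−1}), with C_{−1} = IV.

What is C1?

C1 = 0x74

C0: E(K, 0x5A) = 0x63; 0xE7 ⊕ 0x63 = 0x84.
C1: E(K, 0x84) = 0x31; 0x45 ⊕ 0x31 = 0x74.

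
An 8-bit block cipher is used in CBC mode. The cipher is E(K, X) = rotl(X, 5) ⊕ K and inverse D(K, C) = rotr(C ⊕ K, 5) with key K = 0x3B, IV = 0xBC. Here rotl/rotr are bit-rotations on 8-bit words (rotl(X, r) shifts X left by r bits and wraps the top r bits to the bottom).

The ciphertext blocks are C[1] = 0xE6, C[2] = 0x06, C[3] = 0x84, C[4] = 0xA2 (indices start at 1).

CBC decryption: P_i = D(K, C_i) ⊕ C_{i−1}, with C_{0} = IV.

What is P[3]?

P[3]: D(K, 0x84) = 0xFD; 0xFD ⊕ 0x06 = 0xFB.

P[3] = 0xFB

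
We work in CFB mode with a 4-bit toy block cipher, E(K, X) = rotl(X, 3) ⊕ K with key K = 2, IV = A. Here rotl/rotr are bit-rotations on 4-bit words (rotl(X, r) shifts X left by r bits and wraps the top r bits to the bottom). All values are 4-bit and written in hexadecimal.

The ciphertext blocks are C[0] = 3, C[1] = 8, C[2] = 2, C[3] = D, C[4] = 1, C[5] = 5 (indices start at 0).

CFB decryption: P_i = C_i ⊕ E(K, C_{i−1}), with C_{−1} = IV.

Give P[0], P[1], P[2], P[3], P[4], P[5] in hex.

P[0]: E(K, A) = 7; 3 ⊕ 7 = 4.
P[1]: E(K, 3) = B; 8 ⊕ B = 3.
P[2]: E(K, 8) = 6; 2 ⊕ 6 = 4.
P[3]: E(K, 2) = 3; D ⊕ 3 = E.
P[4]: E(K, D) = C; 1 ⊕ C = D.
P[5]: E(K, 1) = A; 5 ⊕ A = F.

P[0] = 4, P[1] = 3, P[2] = 4, P[3] = E, P[4] = D, P[5] = F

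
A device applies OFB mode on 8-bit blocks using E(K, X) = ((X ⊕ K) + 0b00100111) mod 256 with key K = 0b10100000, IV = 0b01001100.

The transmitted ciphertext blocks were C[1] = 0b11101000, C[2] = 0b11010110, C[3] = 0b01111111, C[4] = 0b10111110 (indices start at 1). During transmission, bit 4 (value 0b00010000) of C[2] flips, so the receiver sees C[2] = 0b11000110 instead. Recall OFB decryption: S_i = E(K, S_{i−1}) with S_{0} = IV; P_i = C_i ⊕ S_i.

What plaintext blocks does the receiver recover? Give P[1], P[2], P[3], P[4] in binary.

Only C[2] changed, to 0b11000110. In OFB, a change in C_i flips the same bit in P_i only; the keystream is unaffected. Decrypting the received ciphertext:
P[1]: S = E(K, 0b01001100) = 0b00010011; 0b11101000 ⊕ 0b00010011 = 0b11111011.
P[2]: S = E(K, 0b00010011) = 0b11011010; 0b11000110 ⊕ 0b11011010 = 0b00011100.
P[3]: S = E(K, 0b11011010) = 0b10100001; 0b01111111 ⊕ 0b10100001 = 0b11011110.
P[4]: S = E(K, 0b10100001) = 0b00101000; 0b10111110 ⊕ 0b00101000 = 0b10010110.
Blocks that differ from the original plaintext: P[2].

P[1] = 0b11111011, P[2] = 0b00011100, P[3] = 0b11011110, P[4] = 0b10010110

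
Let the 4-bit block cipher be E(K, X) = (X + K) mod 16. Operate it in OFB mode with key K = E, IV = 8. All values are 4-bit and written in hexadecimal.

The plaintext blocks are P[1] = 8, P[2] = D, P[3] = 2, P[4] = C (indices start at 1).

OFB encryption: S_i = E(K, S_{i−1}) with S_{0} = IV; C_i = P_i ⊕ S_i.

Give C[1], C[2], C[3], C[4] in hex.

C[1] = E, C[2] = 9, C[3] = 0, C[4] = C

C[1]: S = E(K, 8) = 6; 8 ⊕ 6 = E.
C[2]: S = E(K, 6) = 4; D ⊕ 4 = 9.
C[3]: S = E(K, 4) = 2; 2 ⊕ 2 = 0.
C[4]: S = E(K, 2) = 0; C ⊕ 0 = C.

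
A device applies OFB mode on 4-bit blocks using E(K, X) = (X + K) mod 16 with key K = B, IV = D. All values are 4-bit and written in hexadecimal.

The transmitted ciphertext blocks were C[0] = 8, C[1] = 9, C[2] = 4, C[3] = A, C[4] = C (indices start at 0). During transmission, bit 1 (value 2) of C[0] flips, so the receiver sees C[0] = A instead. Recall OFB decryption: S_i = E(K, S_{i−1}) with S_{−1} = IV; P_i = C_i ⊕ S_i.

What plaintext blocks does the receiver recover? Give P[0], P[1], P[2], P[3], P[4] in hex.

P[0] = 2, P[1] = A, P[2] = A, P[3] = 3, P[4] = 8

Only C[0] changed, to A. In OFB, a change in C_i flips the same bit in P_i only; the keystream is unaffected. Decrypting the received ciphertext:
P[0]: S = E(K, D) = 8; A ⊕ 8 = 2.
P[1]: S = E(K, 8) = 3; 9 ⊕ 3 = A.
P[2]: S = E(K, 3) = E; 4 ⊕ E = A.
P[3]: S = E(K, E) = 9; A ⊕ 9 = 3.
P[4]: S = E(K, 9) = 4; C ⊕ 4 = 8.
Blocks that differ from the original plaintext: P[0].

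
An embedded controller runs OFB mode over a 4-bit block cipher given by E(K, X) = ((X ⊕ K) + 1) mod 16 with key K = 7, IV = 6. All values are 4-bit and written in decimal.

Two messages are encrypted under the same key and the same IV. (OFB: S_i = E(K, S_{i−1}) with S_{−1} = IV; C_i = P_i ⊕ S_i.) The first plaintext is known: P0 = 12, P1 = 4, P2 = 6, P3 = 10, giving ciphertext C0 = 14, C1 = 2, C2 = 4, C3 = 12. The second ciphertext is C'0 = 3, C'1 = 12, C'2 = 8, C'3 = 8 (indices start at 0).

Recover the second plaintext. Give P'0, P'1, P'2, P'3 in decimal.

In OFB with a reused IV, both messages share the same keystream S_i, so C_i ⊕ C'_i = P_i ⊕ P'_i and thus P'_i = P_i ⊕ C_i ⊕ C'_i.
P'0: 12 ⊕ 14 ⊕ 3 = 1.
P'1: 4 ⊕ 2 ⊕ 12 = 10.
P'2: 6 ⊕ 4 ⊕ 8 = 10.
P'3: 10 ⊕ 12 ⊕ 8 = 14.

P'0 = 1, P'1 = 10, P'2 = 10, P'3 = 14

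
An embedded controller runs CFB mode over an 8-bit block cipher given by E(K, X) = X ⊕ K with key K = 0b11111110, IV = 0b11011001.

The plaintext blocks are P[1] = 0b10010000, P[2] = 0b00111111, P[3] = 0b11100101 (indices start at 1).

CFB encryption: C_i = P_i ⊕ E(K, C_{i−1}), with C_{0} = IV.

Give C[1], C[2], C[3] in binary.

C[1]: E(K, 0b11011001) = 0b00100111; 0b10010000 ⊕ 0b00100111 = 0b10110111.
C[2]: E(K, 0b10110111) = 0b01001001; 0b00111111 ⊕ 0b01001001 = 0b01110110.
C[3]: E(K, 0b01110110) = 0b10001000; 0b11100101 ⊕ 0b10001000 = 0b01101101.

C[1] = 0b10110111, C[2] = 0b01110110, C[3] = 0b01101101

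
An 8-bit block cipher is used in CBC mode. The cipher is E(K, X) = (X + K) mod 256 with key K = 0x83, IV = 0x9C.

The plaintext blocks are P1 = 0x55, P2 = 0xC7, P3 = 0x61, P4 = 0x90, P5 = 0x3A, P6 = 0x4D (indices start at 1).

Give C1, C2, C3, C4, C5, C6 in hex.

C1 = 0x4C, C2 = 0x0E, C3 = 0xF2, C4 = 0xE5, C5 = 0x62, C6 = 0xB2

CBC encryption: C_i = E(K, P_i ⊕ C_{i−1}), with C_{0} = IV.
C1: P1 ⊕ 0x9C = 0xC9; E(K, 0xC9) = 0x4C.
C2: P2 ⊕ 0x4C = 0x8B; E(K, 0x8B) = 0x0E.
C3: P3 ⊕ 0x0E = 0x6F; E(K, 0x6F) = 0xF2.
C4: P4 ⊕ 0xF2 = 0x62; E(K, 0x62) = 0xE5.
C5: P5 ⊕ 0xE5 = 0xDF; E(K, 0xDF) = 0x62.
C6: P6 ⊕ 0x62 = 0x2F; E(K, 0x2F) = 0xB2.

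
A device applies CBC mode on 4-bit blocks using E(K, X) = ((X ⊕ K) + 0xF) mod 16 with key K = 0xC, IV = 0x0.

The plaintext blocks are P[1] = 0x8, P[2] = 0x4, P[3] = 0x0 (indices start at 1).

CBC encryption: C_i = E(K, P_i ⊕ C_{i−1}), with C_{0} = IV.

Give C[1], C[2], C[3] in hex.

C[1] = 0x3, C[2] = 0xA, C[3] = 0x5

C[1]: P[1] ⊕ 0x0 = 0x8; E(K, 0x8) = 0x3.
C[2]: P[2] ⊕ 0x3 = 0x7; E(K, 0x7) = 0xA.
C[3]: P[3] ⊕ 0xA = 0xA; E(K, 0xA) = 0x5.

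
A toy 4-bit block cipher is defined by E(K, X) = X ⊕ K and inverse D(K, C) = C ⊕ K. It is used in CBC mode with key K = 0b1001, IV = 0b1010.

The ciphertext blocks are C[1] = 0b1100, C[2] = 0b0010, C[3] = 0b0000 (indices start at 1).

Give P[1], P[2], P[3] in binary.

P[1] = 0b1111, P[2] = 0b0111, P[3] = 0b1011

CBC decryption: P_i = D(K, C_i) ⊕ C_{i−1}, with C_{0} = IV.
P[1]: D(K, 0b1100) = 0b0101; 0b0101 ⊕ 0b1010 = 0b1111.
P[2]: D(K, 0b0010) = 0b1011; 0b1011 ⊕ 0b1100 = 0b0111.
P[3]: D(K, 0b0000) = 0b1001; 0b1001 ⊕ 0b0010 = 0b1011.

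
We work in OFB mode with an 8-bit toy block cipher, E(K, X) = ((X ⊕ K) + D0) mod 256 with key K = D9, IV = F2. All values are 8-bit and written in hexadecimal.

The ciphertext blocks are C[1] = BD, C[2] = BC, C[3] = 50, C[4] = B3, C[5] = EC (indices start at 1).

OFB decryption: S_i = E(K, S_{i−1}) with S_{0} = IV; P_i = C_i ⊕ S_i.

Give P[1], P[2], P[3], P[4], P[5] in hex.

P[1] = 46, P[2] = 4E, P[3] = AB, P[4] = 41, P[5] = 17

P[1]: S = E(K, F2) = FB; BD ⊕ FB = 46.
P[2]: S = E(K, FB) = F2; BC ⊕ F2 = 4E.
P[3]: S = E(K, F2) = FB; 50 ⊕ FB = AB.
P[4]: S = E(K, FB) = F2; B3 ⊕ F2 = 41.
P[5]: S = E(K, F2) = FB; EC ⊕ FB = 17.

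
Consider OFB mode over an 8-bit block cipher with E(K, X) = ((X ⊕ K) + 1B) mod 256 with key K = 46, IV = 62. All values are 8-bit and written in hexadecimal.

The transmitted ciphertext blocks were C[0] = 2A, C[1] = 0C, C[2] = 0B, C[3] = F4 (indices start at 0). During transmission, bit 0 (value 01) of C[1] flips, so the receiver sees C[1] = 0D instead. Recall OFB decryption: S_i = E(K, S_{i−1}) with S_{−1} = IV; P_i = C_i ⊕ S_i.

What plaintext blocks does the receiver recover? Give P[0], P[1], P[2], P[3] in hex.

Only C[1] changed, to 0D. In OFB, a change in C_i flips the same bit in P_i only; the keystream is unaffected. Decrypting the received ciphertext:
P[0]: S = E(K, 62) = 3F; 2A ⊕ 3F = 15.
P[1]: S = E(K, 3F) = 94; 0D ⊕ 94 = 99.
P[2]: S = E(K, 94) = ED; 0B ⊕ ED = E6.
P[3]: S = E(K, ED) = C6; F4 ⊕ C6 = 32.
Blocks that differ from the original plaintext: P[1].

P[0] = 15, P[1] = 99, P[2] = E6, P[3] = 32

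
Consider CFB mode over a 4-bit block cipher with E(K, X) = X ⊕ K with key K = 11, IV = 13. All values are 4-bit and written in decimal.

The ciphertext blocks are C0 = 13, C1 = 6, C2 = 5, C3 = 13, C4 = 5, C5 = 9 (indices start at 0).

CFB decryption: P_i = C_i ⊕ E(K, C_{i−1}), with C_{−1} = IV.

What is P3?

P3 = 3

P3: E(K, 5) = 14; 13 ⊕ 14 = 3.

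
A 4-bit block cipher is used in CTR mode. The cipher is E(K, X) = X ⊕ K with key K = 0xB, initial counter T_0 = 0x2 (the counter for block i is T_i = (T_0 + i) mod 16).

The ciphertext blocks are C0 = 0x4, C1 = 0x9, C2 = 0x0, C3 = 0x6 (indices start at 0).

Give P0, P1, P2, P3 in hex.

CTR decryption: S_i = E(K, T_i) where T_i is the counter for block i; P_i = C_i ⊕ S_i.
P0: T = 0x2, S = E(K, T) = 0x9; 0x4 ⊕ 0x9 = 0xD.
P1: T = 0x3, S = E(K, T) = 0x8; 0x9 ⊕ 0x8 = 0x1.
P2: T = 0x4, S = E(K, T) = 0xF; 0x0 ⊕ 0xF = 0xF.
P3: T = 0x5, S = E(K, T) = 0xE; 0x6 ⊕ 0xE = 0x8.

P0 = 0xD, P1 = 0x1, P2 = 0xF, P3 = 0x8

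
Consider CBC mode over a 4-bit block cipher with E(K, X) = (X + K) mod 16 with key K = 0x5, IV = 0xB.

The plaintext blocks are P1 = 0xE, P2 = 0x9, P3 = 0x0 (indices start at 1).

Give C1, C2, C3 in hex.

CBC encryption: C_i = E(K, P_i ⊕ C_{i−1}), with C_{0} = IV.
C1: P1 ⊕ 0xB = 0x5; E(K, 0x5) = 0xA.
C2: P2 ⊕ 0xA = 0x3; E(K, 0x3) = 0x8.
C3: P3 ⊕ 0x8 = 0x8; E(K, 0x8) = 0xD.

C1 = 0xA, C2 = 0x8, C3 = 0xD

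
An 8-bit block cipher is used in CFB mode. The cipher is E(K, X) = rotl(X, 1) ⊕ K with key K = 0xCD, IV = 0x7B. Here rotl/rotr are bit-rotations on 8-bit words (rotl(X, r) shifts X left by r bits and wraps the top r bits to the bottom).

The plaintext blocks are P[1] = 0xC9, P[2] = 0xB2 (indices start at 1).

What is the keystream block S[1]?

CFB encryption: C_i = P_i ⊕ E(K, C_{i−1}), with C_{0} = IV.
C[1]: E(K, 0x7B) = 0x3B; 0xC9 ⊕ 0x3B = 0xF2.
So S[1] = 0x3B.

0x3B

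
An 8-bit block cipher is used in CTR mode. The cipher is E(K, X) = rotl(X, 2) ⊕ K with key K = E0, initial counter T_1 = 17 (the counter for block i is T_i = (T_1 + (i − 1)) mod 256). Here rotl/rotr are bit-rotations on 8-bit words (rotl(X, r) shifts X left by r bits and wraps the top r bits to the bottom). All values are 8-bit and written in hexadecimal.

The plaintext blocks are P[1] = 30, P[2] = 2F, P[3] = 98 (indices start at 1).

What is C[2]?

C[2] = AF

CTR encryption: S_i = E(K, T_i) where T_i is the counter for block i; C_i = P_i ⊕ S_i.
C[1]: T = 17, S = E(K, T) = BC; 30 ⊕ BC = 8C.
C[2]: T = 18, S = E(K, T) = 80; 2F ⊕ 80 = AF.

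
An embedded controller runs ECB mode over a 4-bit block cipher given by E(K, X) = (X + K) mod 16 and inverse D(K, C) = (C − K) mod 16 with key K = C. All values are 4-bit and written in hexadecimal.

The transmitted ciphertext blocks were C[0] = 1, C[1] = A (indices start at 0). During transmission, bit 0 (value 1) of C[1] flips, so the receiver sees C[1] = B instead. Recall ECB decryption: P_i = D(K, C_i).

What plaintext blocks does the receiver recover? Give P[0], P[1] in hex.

Only C[1] changed, to B. In ECB, a change in C_i affects only P_i. Decrypting the received ciphertext:
P[0]: D(K, 1) = 5.
P[1]: D(K, B) = F.
Blocks that differ from the original plaintext: P[1].

P[0] = 5, P[1] = F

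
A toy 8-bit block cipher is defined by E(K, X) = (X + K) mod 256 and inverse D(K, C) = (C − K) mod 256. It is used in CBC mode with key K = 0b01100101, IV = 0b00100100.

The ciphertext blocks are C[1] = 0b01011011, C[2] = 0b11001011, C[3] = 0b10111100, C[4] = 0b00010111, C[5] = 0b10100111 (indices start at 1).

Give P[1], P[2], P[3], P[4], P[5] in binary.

P[1] = 0b11010010, P[2] = 0b00111101, P[3] = 0b10011100, P[4] = 0b00001110, P[5] = 0b01010101

CBC decryption: P_i = D(K, C_i) ⊕ C_{i−1}, with C_{0} = IV.
P[1]: D(K, 0b01011011) = 0b11110110; 0b11110110 ⊕ 0b00100100 = 0b11010010.
P[2]: D(K, 0b11001011) = 0b01100110; 0b01100110 ⊕ 0b01011011 = 0b00111101.
P[3]: D(K, 0b10111100) = 0b01010111; 0b01010111 ⊕ 0b11001011 = 0b10011100.
P[4]: D(K, 0b00010111) = 0b10110010; 0b10110010 ⊕ 0b10111100 = 0b00001110.
P[5]: D(K, 0b10100111) = 0b01000010; 0b01000010 ⊕ 0b00010111 = 0b01010101.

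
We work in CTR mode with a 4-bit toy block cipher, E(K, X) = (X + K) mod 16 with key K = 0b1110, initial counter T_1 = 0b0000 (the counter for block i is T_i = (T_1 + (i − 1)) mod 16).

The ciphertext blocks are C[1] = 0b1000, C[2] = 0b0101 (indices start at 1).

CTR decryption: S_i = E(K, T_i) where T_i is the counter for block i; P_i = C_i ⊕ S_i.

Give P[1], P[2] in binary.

P[1]: T = 0b0000, S = E(K, T) = 0b1110; 0b1000 ⊕ 0b1110 = 0b0110.
P[2]: T = 0b0001, S = E(K, T) = 0b1111; 0b0101 ⊕ 0b1111 = 0b1010.

P[1] = 0b0110, P[2] = 0b1010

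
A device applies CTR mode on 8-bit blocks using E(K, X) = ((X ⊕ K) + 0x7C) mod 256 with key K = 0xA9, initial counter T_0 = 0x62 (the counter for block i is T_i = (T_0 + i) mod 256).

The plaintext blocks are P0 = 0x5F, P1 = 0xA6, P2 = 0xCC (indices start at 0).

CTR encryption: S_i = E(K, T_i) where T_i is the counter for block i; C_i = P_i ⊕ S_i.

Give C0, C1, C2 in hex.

C0 = 0x18, C1 = 0xE0, C2 = 0x85

C0: T = 0x62, S = E(K, T) = 0x47; 0x5F ⊕ 0x47 = 0x18.
C1: T = 0x63, S = E(K, T) = 0x46; 0xA6 ⊕ 0x46 = 0xE0.
C2: T = 0x64, S = E(K, T) = 0x49; 0xCC ⊕ 0x49 = 0x85.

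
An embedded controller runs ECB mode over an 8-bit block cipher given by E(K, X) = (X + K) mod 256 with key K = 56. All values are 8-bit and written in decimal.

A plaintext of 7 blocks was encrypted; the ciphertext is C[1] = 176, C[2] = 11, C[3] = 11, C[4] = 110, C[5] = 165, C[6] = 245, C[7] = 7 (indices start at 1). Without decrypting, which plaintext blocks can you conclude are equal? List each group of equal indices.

P[2] = P[3]

ECB encrypts each block independently with the same key, so equal ciphertext blocks imply equal plaintext blocks.
C[2] = C[3] = 11, so P[2] = P[3].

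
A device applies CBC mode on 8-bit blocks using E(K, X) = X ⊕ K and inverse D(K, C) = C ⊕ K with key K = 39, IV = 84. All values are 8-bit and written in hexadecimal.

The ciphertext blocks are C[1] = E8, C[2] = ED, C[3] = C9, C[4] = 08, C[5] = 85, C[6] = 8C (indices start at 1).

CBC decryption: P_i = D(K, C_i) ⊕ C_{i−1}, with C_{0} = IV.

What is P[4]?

P[4] = F8

P[4]: D(K, 08) = 31; 31 ⊕ C9 = F8.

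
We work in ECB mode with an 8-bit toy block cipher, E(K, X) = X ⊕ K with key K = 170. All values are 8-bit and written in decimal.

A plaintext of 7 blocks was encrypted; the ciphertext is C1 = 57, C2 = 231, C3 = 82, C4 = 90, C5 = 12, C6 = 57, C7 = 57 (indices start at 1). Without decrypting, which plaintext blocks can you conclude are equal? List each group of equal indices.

ECB encrypts each block independently with the same key, so equal ciphertext blocks imply equal plaintext blocks.
C1 = C6 = C7 = 57, so P1 = P6 = P7.

P1 = P6 = P7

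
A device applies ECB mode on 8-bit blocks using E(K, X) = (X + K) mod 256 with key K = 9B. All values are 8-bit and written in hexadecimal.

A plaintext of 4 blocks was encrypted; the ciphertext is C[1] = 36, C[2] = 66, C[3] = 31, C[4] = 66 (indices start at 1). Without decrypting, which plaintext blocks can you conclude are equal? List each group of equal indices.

P[2] = P[4]

ECB encrypts each block independently with the same key, so equal ciphertext blocks imply equal plaintext blocks.
C[2] = C[4] = 66, so P[2] = P[4].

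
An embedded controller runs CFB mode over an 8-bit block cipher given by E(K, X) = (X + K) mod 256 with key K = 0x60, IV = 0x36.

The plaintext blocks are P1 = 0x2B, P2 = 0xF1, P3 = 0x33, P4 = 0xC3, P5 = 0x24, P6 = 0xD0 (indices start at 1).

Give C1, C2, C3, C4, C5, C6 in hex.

CFB encryption: C_i = P_i ⊕ E(K, C_{i−1}), with C_{0} = IV.
C1: E(K, 0x36) = 0x96; 0x2B ⊕ 0x96 = 0xBD.
C2: E(K, 0xBD) = 0x1D; 0xF1 ⊕ 0x1D = 0xEC.
C3: E(K, 0xEC) = 0x4C; 0x33 ⊕ 0x4C = 0x7F.
C4: E(K, 0x7F) = 0xDF; 0xC3 ⊕ 0xDF = 0x1C.
C5: E(K, 0x1C) = 0x7C; 0x24 ⊕ 0x7C = 0x58.
C6: E(K, 0x58) = 0xB8; 0xD0 ⊕ 0xB8 = 0x68.

C1 = 0xBD, C2 = 0xEC, C3 = 0x7F, C4 = 0x1C, C5 = 0x58, C6 = 0x68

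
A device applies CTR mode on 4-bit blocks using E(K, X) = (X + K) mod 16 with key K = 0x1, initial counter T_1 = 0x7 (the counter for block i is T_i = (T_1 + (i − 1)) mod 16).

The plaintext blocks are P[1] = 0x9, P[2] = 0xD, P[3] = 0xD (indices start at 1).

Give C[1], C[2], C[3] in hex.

C[1] = 0x1, C[2] = 0x4, C[3] = 0x7

CTR encryption: S_i = E(K, T_i) where T_i is the counter for block i; C_i = P_i ⊕ S_i.
C[1]: T = 0x7, S = E(K, T) = 0x8; 0x9 ⊕ 0x8 = 0x1.
C[2]: T = 0x8, S = E(K, T) = 0x9; 0xD ⊕ 0x9 = 0x4.
C[3]: T = 0x9, S = E(K, T) = 0xA; 0xD ⊕ 0xA = 0x7.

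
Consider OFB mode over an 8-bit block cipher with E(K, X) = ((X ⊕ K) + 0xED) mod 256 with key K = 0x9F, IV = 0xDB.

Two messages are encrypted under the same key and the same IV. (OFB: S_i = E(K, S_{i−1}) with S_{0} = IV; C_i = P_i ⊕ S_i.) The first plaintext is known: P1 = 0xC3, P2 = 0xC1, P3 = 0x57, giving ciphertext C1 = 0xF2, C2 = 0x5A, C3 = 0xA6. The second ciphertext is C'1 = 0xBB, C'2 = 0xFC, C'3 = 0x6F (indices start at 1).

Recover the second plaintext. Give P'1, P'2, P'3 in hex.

P'1 = 0x8A, P'2 = 0x67, P'3 = 0x9E

In OFB with a reused IV, both messages share the same keystream S_i, so C_i ⊕ C'_i = P_i ⊕ P'_i and thus P'_i = P_i ⊕ C_i ⊕ C'_i.
P'1: 0xC3 ⊕ 0xF2 ⊕ 0xBB = 0x8A.
P'2: 0xC1 ⊕ 0x5A ⊕ 0xFC = 0x67.
P'3: 0x57 ⊕ 0xA6 ⊕ 0x6F = 0x9E.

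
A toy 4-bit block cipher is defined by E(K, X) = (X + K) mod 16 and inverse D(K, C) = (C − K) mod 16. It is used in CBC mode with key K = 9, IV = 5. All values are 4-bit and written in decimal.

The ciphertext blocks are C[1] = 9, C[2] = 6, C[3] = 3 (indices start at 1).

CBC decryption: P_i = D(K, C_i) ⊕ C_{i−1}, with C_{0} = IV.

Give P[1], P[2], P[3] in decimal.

P[1] = 5, P[2] = 4, P[3] = 12

P[1]: D(K, 9) = 0; 0 ⊕ 5 = 5.
P[2]: D(K, 6) = 13; 13 ⊕ 9 = 4.
P[3]: D(K, 3) = 10; 10 ⊕ 6 = 12.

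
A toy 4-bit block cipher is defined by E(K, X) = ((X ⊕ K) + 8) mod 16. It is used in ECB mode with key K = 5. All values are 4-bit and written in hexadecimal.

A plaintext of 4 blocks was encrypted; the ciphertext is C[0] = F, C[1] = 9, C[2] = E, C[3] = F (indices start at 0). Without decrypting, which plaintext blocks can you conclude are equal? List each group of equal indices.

ECB encrypts each block independently with the same key, so equal ciphertext blocks imply equal plaintext blocks.
C[0] = C[3] = F, so P[0] = P[3].

P[0] = P[3]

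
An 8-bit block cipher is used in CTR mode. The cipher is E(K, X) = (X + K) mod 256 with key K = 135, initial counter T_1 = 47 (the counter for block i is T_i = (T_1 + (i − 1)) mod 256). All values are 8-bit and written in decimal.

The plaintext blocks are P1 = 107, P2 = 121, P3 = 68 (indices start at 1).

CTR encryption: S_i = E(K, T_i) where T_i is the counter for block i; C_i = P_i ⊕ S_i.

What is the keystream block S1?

182

C1: T = 47, S = E(K, T) = 182; 107 ⊕ 182 = 221.
So S1 = 182.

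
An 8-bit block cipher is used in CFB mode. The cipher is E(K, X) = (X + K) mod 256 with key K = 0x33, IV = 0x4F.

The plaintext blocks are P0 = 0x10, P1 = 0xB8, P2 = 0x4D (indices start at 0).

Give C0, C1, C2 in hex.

CFB encryption: C_i = P_i ⊕ E(K, C_{i−1}), with C_{−1} = IV.
C0: E(K, 0x4F) = 0x82; 0x10 ⊕ 0x82 = 0x92.
C1: E(K, 0x92) = 0xC5; 0xB8 ⊕ 0xC5 = 0x7D.
C2: E(K, 0x7D) = 0xB0; 0x4D ⊕ 0xB0 = 0xFD.

C0 = 0x92, C1 = 0x7D, C2 = 0xFD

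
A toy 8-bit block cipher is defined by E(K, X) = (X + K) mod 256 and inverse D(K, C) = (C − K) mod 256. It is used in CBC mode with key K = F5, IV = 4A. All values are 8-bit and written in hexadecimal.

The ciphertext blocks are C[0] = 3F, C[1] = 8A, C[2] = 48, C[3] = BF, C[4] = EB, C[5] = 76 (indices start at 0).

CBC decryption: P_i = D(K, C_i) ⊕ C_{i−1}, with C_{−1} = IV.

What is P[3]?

P[3] = 82

P[3]: D(K, BF) = CA; CA ⊕ 48 = 82.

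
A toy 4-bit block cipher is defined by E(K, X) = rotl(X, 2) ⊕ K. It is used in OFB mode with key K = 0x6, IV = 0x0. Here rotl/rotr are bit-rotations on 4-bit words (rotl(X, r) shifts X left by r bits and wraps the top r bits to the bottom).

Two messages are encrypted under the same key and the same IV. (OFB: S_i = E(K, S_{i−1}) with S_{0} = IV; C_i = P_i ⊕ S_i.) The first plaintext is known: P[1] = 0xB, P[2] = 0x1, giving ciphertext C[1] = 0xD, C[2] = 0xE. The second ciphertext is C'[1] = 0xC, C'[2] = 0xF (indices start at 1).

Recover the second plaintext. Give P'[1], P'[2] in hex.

P'[1] = 0xA, P'[2] = 0x0

In OFB with a reused IV, both messages share the same keystream S_i, so C_i ⊕ C'_i = P_i ⊕ P'_i and thus P'_i = P_i ⊕ C_i ⊕ C'_i.
P'[1]: 0xB ⊕ 0xD ⊕ 0xC = 0xA.
P'[2]: 0x1 ⊕ 0xE ⊕ 0xF = 0x0.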